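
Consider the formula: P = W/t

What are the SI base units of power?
Units of each symbol in P = W/t:
  W (work): kg·m²/s²
  t (time): s  → in the denominator, contributes 1/s

Multiplying the contributions: [kg·m²/s²] · [1/s]
Adding exponents of each base unit: kg: 1, m: 2, s: -3
SI base units of power: kg·m²/s³

Answer: kg·m²/s³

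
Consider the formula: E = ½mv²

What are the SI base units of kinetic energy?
Units of each symbol in E = ½mv²:
  m (mass): kg
  v (speed): m/s  → to the power 2, contributes m²/s²
  The factor ½ is dimensionless.

Multiplying the contributions: [kg] · [m²/s²]
Adding exponents of each base unit: kg: 1, m: 2, s: -2
SI base units of kinetic energy: kg·m²/s²

Answer: kg·m²/s²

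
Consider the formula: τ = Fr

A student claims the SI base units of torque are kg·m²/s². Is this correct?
Units of each symbol in τ = Fr:
  F (force): kg·m/s²
  r (lever arm): m

Multiplying the contributions: [kg·m/s²] · [m]
Adding exponents of each base unit: kg: 1, m: 2, s: -2
SI base units of torque: kg·m²/s²

The claimed units kg·m²/s² match the derived units, so the claim is correct.

Answer: Yes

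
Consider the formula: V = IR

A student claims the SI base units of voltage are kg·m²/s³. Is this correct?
Units of each symbol in V = IR:
  I (current): A
  R (resistance, in ohms): kg·m²/(s³·A²)

Multiplying the contributions: [A] · [kg·m²/(s³·A²)]
Adding exponents of each base unit: kg: 1, m: 2, s: -3, A: -1
SI base units of voltage: kg·m²/(s³·A)

The claimed units kg·m²/s³ (exponents kg: 1, m: 2, s: -3) do not match the derived units kg·m²/(s³·A) (exponents kg: 1, m: 2, s: -3, A: -1), so the claim is incorrect.

Answer: No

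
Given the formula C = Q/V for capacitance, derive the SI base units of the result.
Units of each symbol in C = Q/V:
  Q (charge, in coulombs): s·A
  V (voltage, in volts): kg·m²/(s³·A)  → in the denominator, contributes s³·A/(kg·m²)

Multiplying the contributions: [s·A] · [s³·A/(kg·m²)]
Adding exponents of each base unit: kg: -1, m: -2, s: 4, A: 2
SI base units of capacitance: s⁴·A²/(kg·m²)

Answer: s⁴·A²/(kg·m²)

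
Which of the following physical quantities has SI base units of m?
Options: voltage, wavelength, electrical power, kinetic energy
Checking the SI base units of each option:
  voltage (V = IR): kg·m²/(s³·A)  ✗
  wavelength (λ = v/f): m  ✓ matches
  electrical power (P = IV): kg·m²/s³  ✗
  kinetic energy (E = ½mv²): kg·m²/s²  ✗

Only wavelength has units m.

Answer: wavelength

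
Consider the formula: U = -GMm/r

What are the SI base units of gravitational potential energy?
Units of each symbol in U = -GMm/r:
  G (gravitational constant): m³/(kg·s²)
  M (mass): kg
  m (mass): kg
  r (distance): m  → in the denominator, contributes 1/m
  The minus sign does not affect the units.

Multiplying the contributions: [m³/(kg·s²)] · [kg] · [kg] · [1/m]
Adding exponents of each base unit: kg: 1, m: 2, s: -2
SI base units of gravitational potential energy: kg·m²/s²

Answer: kg·m²/s²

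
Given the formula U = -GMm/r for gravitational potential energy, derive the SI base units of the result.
Units of each symbol in U = -GMm/r:
  G (gravitational constant): m³/(kg·s²)
  M (mass): kg
  m (mass): kg
  r (distance): m  → in the denominator, contributes 1/m
  The minus sign does not affect the units.

Multiplying the contributions: [m³/(kg·s²)] · [kg] · [kg] · [1/m]
Adding exponents of each base unit: kg: 1, m: 2, s: -2
SI base units of gravitational potential energy: kg·m²/s²

Answer: kg·m²/s²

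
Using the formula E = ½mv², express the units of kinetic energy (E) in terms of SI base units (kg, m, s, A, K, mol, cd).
Units of each symbol in E = ½mv²:
  m (mass): kg
  v (speed): m/s  → to the power 2, contributes m²/s²
  The factor ½ is dimensionless.

Multiplying the contributions: [kg] · [m²/s²]
Adding exponents of each base unit: kg: 1, m: 2, s: -2
SI base units of kinetic energy: kg·m²/s²

Answer: kg·m²/s²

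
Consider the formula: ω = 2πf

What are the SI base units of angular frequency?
Units of each symbol in ω = 2πf:
  f (frequency): 1/s
  The factor 2π is dimensionless.

Multiplying the contributions: [1/s]
Adding exponents of each base unit: s: -1
SI base units of angular frequency: 1/s

Answer: 1/s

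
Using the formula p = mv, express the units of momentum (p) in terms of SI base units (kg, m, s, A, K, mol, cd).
Units of each symbol in p = mv:
  m (mass): kg
  v (velocity): m/s

Multiplying the contributions: [kg] · [m/s]
Adding exponents of each base unit: kg: 1, m: 1, s: -1
SI base units of momentum: kg·m/s

Answer: kg·m/s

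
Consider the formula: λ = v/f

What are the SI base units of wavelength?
Units of each symbol in λ = v/f:
  v (wave speed): m/s
  f (frequency): 1/s  → in the denominator, contributes s

Multiplying the contributions: [m/s] · [s]
Adding exponents of each base unit: m: 1
SI base units of wavelength: m

Answer: m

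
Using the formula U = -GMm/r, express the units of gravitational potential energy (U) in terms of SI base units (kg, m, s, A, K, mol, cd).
Units of each symbol in U = -GMm/r:
  G (gravitational constant): m³/(kg·s²)
  M (mass): kg
  m (mass): kg
  r (distance): m  → in the denominator, contributes 1/m
  The minus sign does not affect the units.

Multiplying the contributions: [m³/(kg·s²)] · [kg] · [kg] · [1/m]
Adding exponents of each base unit: kg: 1, m: 2, s: -2
SI base units of gravitational potential energy: kg·m²/s²

Answer: kg·m²/s²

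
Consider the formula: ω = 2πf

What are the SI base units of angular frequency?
Units of each symbol in ω = 2πf:
  f (frequency): 1/s
  The factor 2π is dimensionless.

Multiplying the contributions: [1/s]
Adding exponents of each base unit: s: -1
SI base units of angular frequency: 1/s

Answer: 1/s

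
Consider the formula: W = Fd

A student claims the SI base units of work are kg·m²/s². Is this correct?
Units of each symbol in W = Fd:
  F (force): kg·m/s²
  d (displacement): m

Multiplying the contributions: [kg·m/s²] · [m]
Adding exponents of each base unit: kg: 1, m: 2, s: -2
SI base units of work: kg·m²/s²

The claimed units kg·m²/s² match the derived units, so the claim is correct.

Answer: Yes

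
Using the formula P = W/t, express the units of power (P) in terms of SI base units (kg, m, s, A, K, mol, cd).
Units of each symbol in P = W/t:
  W (work): kg·m²/s²
  t (time): s  → in the denominator, contributes 1/s

Multiplying the contributions: [kg·m²/s²] · [1/s]
Adding exponents of each base unit: kg: 1, m: 2, s: -3
SI base units of power: kg·m²/s³

Answer: kg·m²/s³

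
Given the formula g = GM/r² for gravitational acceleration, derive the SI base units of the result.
Units of each symbol in g = GM/r²:
  G (gravitational constant): m³/(kg·s²)
  M (mass): kg
  r (distance): m  → to the power 2 in the denominator, contributes 1/m²

Multiplying the contributions: [m³/(kg·s²)] · [kg] · [1/m²]
Adding exponents of each base unit: m: 1, s: -2
SI base units of gravitational acceleration: m/s²

Answer: m/s²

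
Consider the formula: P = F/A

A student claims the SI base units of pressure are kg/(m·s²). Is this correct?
Units of each symbol in P = F/A:
  F (force): kg·m/s²
  A (area): m²  → in the denominator, contributes 1/m²

Multiplying the contributions: [kg·m/s²] · [1/m²]
Adding exponents of each base unit: kg: 1, m: -1, s: -2
SI base units of pressure: kg/(m·s²)

The claimed units kg/(m·s²) match the derived units, so the claim is correct.

Answer: Yes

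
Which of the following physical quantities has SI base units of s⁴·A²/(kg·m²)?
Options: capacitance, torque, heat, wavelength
Checking the SI base units of each option:
  capacitance (C = Q/V): s⁴·A²/(kg·m²)  ✓ matches
  torque (τ = Fr): kg·m²/s²  ✗
  heat (Q = mcΔT): kg·m²/s²  ✗
  wavelength (λ = v/f): m  ✗

Only capacitance has units s⁴·A²/(kg·m²).

Answer: capacitance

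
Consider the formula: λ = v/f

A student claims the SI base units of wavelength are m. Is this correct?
Units of each symbol in λ = v/f:
  v (wave speed): m/s
  f (frequency): 1/s  → in the denominator, contributes s

Multiplying the contributions: [m/s] · [s]
Adding exponents of each base unit: m: 1
SI base units of wavelength: m

The claimed units m match the derived units, so the claim is correct.

Answer: Yes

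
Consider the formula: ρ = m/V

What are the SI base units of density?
Units of each symbol in ρ = m/V:
  m (mass): kg
  V (volume): m³  → in the denominator, contributes 1/m³

Multiplying the contributions: [kg] · [1/m³]
Adding exponents of each base unit: kg: 1, m: -3
SI base units of density: kg/m³

Answer: kg/m³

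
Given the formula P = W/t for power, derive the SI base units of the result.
Units of each symbol in P = W/t:
  W (work): kg·m²/s²
  t (time): s  → in the denominator, contributes 1/s

Multiplying the contributions: [kg·m²/s²] · [1/s]
Adding exponents of each base unit: kg: 1, m: 2, s: -3
SI base units of power: kg·m²/s³

Answer: kg·m²/s³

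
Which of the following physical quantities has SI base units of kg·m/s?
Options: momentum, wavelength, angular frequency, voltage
Checking the SI base units of each option:
  momentum (p = mv): kg·m/s  ✓ matches
  wavelength (λ = v/f): m  ✗
  angular frequency (ω = 2πf): 1/s  ✗
  voltage (V = IR): kg·m²/(s³·A)  ✗

Only momentum has units kg·m/s.

Answer: momentum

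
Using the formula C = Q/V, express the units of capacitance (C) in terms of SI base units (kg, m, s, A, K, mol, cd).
Units of each symbol in C = Q/V:
  Q (charge, in coulombs): s·A
  V (voltage, in volts): kg·m²/(s³·A)  → in the denominator, contributes s³·A/(kg·m²)

Multiplying the contributions: [s·A] · [s³·A/(kg·m²)]
Adding exponents of each base unit: kg: -1, m: -2, s: 4, A: 2
SI base units of capacitance: s⁴·A²/(kg·m²)

Answer: s⁴·A²/(kg·m²)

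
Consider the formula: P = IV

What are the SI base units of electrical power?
Units of each symbol in P = IV:
  I (current): A
  V (voltage, in volts): kg·m²/(s³·A)

Multiplying the contributions: [A] · [kg·m²/(s³·A)]
Adding exponents of each base unit: kg: 1, m: 2, s: -3
SI base units of electrical power: kg·m²/s³

Answer: kg·m²/s³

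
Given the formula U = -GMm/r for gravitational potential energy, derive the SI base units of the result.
Units of each symbol in U = -GMm/r:
  G (gravitational constant): m³/(kg·s²)
  M (mass): kg
  m (mass): kg
  r (distance): m  → in the denominator, contributes 1/m
  The minus sign does not affect the units.

Multiplying the contributions: [m³/(kg·s²)] · [kg] · [kg] · [1/m]
Adding exponents of each base unit: kg: 1, m: 2, s: -2
SI base units of gravitational potential energy: kg·m²/s²

Answer: kg·m²/s²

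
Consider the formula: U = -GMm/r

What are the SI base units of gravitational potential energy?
Units of each symbol in U = -GMm/r:
  G (gravitational constant): m³/(kg·s²)
  M (mass): kg
  m (mass): kg
  r (distance): m  → in the denominator, contributes 1/m
  The minus sign does not affect the units.

Multiplying the contributions: [m³/(kg·s²)] · [kg] · [kg] · [1/m]
Adding exponents of each base unit: kg: 1, m: 2, s: -2
SI base units of gravitational potential energy: kg·m²/s²

Answer: kg·m²/s²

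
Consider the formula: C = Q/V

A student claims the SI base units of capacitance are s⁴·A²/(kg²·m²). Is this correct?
Units of each symbol in C = Q/V:
  Q (charge, in coulombs): s·A
  V (voltage, in volts): kg·m²/(s³·A)  → in the denominator, contributes s³·A/(kg·m²)

Multiplying the contributions: [s·A] · [s³·A/(kg·m²)]
Adding exponents of each base unit: kg: -1, m: -2, s: 4, A: 2
SI base units of capacitance: s⁴·A²/(kg·m²)

The claimed units s⁴·A²/(kg²·m²) (exponents kg: -2, m: -2, s: 4, A: 2) do not match the derived units s⁴·A²/(kg·m²) (exponents kg: -1, m: -2, s: 4, A: 2), so the claim is incorrect.

Answer: No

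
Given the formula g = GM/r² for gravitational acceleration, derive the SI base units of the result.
Units of each symbol in g = GM/r²:
  G (gravitational constant): m³/(kg·s²)
  M (mass): kg
  r (distance): m  → to the power 2 in the denominator, contributes 1/m²

Multiplying the contributions: [m³/(kg·s²)] · [kg] · [1/m²]
Adding exponents of each base unit: m: 1, s: -2
SI base units of gravitational acceleration: m/s²

Answer: m/s²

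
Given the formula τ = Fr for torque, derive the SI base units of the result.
Units of each symbol in τ = Fr:
  F (force): kg·m/s²
  r (lever arm): m

Multiplying the contributions: [kg·m/s²] · [m]
Adding exponents of each base unit: kg: 1, m: 2, s: -2
SI base units of torque: kg·m²/s²

Answer: kg·m²/s²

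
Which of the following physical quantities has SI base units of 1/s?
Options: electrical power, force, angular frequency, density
Checking the SI base units of each option:
  electrical power (P = IV): kg·m²/s³  ✗
  force (F = ma): kg·m/s²  ✗
  angular frequency (ω = 2πf): 1/s  ✓ matches
  density (ρ = m/V): kg/m³  ✗

Only angular frequency has units 1/s.

Answer: angular frequency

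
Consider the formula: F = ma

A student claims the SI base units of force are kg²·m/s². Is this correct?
Units of each symbol in F = ma:
  m (mass): kg
  a (acceleration): m/s²

Multiplying the contributions: [kg] · [m/s²]
Adding exponents of each base unit: kg: 1, m: 1, s: -2
SI base units of force: kg·m/s²

The claimed units kg²·m/s² (exponents kg: 2, m: 1, s: -2) do not match the derived units kg·m/s² (exponents kg: 1, m: 1, s: -2), so the claim is incorrect.

Answer: No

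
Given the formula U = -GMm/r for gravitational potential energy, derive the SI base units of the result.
Units of each symbol in U = -GMm/r:
  G (gravitational constant): m³/(kg·s²)
  M (mass): kg
  m (mass): kg
  r (distance): m  → in the denominator, contributes 1/m
  The minus sign does not affect the units.

Multiplying the contributions: [m³/(kg·s²)] · [kg] · [kg] · [1/m]
Adding exponents of each base unit: kg: 1, m: 2, s: -2
SI base units of gravitational potential energy: kg·m²/s²

Answer: kg·m²/s²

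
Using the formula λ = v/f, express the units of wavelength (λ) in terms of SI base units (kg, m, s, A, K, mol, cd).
Units of each symbol in λ = v/f:
  v (wave speed): m/s
  f (frequency): 1/s  → in the denominator, contributes s

Multiplying the contributions: [m/s] · [s]
Adding exponents of each base unit: m: 1
SI base units of wavelength: m

Answer: m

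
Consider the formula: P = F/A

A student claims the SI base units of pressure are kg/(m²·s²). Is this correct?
Units of each symbol in P = F/A:
  F (force): kg·m/s²
  A (area): m²  → in the denominator, contributes 1/m²

Multiplying the contributions: [kg·m/s²] · [1/m²]
Adding exponents of each base unit: kg: 1, m: -1, s: -2
SI base units of pressure: kg/(m·s²)

The claimed units kg/(m²·s²) (exponents kg: 1, m: -2, s: -2) do not match the derived units kg/(m·s²) (exponents kg: 1, m: -1, s: -2), so the claim is incorrect.

Answer: No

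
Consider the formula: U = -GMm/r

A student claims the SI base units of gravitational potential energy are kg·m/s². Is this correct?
Units of each symbol in U = -GMm/r:
  G (gravitational constant): m³/(kg·s²)
  M (mass): kg
  m (mass): kg
  r (distance): m  → in the denominator, contributes 1/m
  The minus sign does not affect the units.

Multiplying the contributions: [m³/(kg·s²)] · [kg] · [kg] · [1/m]
Adding exponents of each base unit: kg: 1, m: 2, s: -2
SI base units of gravitational potential energy: kg·m²/s²

The claimed units kg·m/s² (exponents kg: 1, m: 1, s: -2) do not match the derived units kg·m²/s² (exponents kg: 1, m: 2, s: -2), so the claim is incorrect.

Answer: No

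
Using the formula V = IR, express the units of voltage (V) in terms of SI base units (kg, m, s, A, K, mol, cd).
Units of each symbol in V = IR:
  I (current): A
  R (resistance, in ohms): kg·m²/(s³·A²)

Multiplying the contributions: [A] · [kg·m²/(s³·A²)]
Adding exponents of each base unit: kg: 1, m: 2, s: -3, A: -1
SI base units of voltage: kg·m²/(s³·A)

Answer: kg·m²/(s³·A)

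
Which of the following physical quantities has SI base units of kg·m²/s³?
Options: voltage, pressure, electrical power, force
Checking the SI base units of each option:
  voltage (V = IR): kg·m²/(s³·A)  ✗
  pressure (P = F/A): kg/(m·s²)  ✗
  electrical power (P = IV): kg·m²/s³  ✓ matches
  force (F = ma): kg·m/s²  ✗

Only electrical power has units kg·m²/s³.

Answer: electrical power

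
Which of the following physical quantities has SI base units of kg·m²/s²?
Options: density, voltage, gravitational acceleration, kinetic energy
Checking the SI base units of each option:
  density (ρ = m/V): kg/m³  ✗
  voltage (V = IR): kg·m²/(s³·A)  ✗
  gravitational acceleration (g = GM/r²): m/s²  ✗
  kinetic energy (E = ½mv²): kg·m²/s²  ✓ matches

Only kinetic energy has units kg·m²/s².

Answer: kinetic energy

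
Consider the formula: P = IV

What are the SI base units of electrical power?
Units of each symbol in P = IV:
  I (current): A
  V (voltage, in volts): kg·m²/(s³·A)

Multiplying the contributions: [A] · [kg·m²/(s³·A)]
Adding exponents of each base unit: kg: 1, m: 2, s: -3
SI base units of electrical power: kg·m²/s³

Answer: kg·m²/s³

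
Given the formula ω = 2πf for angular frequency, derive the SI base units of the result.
Units of each symbol in ω = 2πf:
  f (frequency): 1/s
  The factor 2π is dimensionless.

Multiplying the contributions: [1/s]
Adding exponents of each base unit: s: -1
SI base units of angular frequency: 1/s

Answer: 1/s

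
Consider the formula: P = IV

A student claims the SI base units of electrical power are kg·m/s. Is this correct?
Units of each symbol in P = IV:
  I (current): A
  V (voltage, in volts): kg·m²/(s³·A)

Multiplying the contributions: [A] · [kg·m²/(s³·A)]
Adding exponents of each base unit: kg: 1, m: 2, s: -3
SI base units of electrical power: kg·m²/s³

The claimed units kg·m/s (exponents kg: 1, m: 1, s: -1) do not match the derived units kg·m²/s³ (exponents kg: 1, m: 2, s: -3), so the claim is incorrect.

Answer: No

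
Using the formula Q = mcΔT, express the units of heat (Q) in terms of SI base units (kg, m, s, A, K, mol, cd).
Units of each symbol in Q = mcΔT:
  m (mass): kg
  c (specific heat capacity, in J/(kg·K)): m²/(s²·K)
  ΔT (temperature change): K

Multiplying the contributions: [kg] · [m²/(s²·K)] · [K]
Adding exponents of each base unit: kg: 1, m: 2, s: -2
SI base units of heat: kg·m²/s²

Answer: kg·m²/s²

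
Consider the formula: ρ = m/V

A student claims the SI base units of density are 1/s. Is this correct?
Units of each symbol in ρ = m/V:
  m (mass): kg
  V (volume): m³  → in the denominator, contributes 1/m³

Multiplying the contributions: [kg] · [1/m³]
Adding exponents of each base unit: kg: 1, m: -3
SI base units of density: kg/m³

The claimed units 1/s (exponents s: -1) do not match the derived units kg/m³ (exponents kg: 1, m: -3), so the claim is incorrect.

Answer: No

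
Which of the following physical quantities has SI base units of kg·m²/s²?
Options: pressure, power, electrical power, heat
Checking the SI base units of each option:
  pressure (P = F/A): kg/(m·s²)  ✗
  power (P = W/t): kg·m²/s³  ✗
  electrical power (P = IV): kg·m²/s³  ✗
  heat (Q = mcΔT): kg·m²/s²  ✓ matches

Only heat has units kg·m²/s².

Answer: heat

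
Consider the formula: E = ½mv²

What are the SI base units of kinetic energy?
Units of each symbol in E = ½mv²:
  m (mass): kg
  v (speed): m/s  → to the power 2, contributes m²/s²
  The factor ½ is dimensionless.

Multiplying the contributions: [kg] · [m²/s²]
Adding exponents of each base unit: kg: 1, m: 2, s: -2
SI base units of kinetic energy: kg·m²/s²

Answer: kg·m²/s²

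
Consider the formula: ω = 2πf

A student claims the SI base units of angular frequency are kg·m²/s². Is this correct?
Units of each symbol in ω = 2πf:
  f (frequency): 1/s
  The factor 2π is dimensionless.

Multiplying the contributions: [1/s]
Adding exponents of each base unit: s: -1
SI base units of angular frequency: 1/s

The claimed units kg·m²/s² (exponents kg: 1, m: 2, s: -2) do not match the derived units 1/s (exponents s: -1), so the claim is incorrect.

Answer: No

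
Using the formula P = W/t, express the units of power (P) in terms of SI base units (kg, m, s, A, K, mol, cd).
Units of each symbol in P = W/t:
  W (work): kg·m²/s²
  t (time): s  → in the denominator, contributes 1/s

Multiplying the contributions: [kg·m²/s²] · [1/s]
Adding exponents of each base unit: kg: 1, m: 2, s: -3
SI base units of power: kg·m²/s³

Answer: kg·m²/s³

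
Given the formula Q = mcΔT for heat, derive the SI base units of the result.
Units of each symbol in Q = mcΔT:
  m (mass): kg
  c (specific heat capacity, in J/(kg·K)): m²/(s²·K)
  ΔT (temperature change): K

Multiplying the contributions: [kg] · [m²/(s²·K)] · [K]
Adding exponents of each base unit: kg: 1, m: 2, s: -2
SI base units of heat: kg·m²/s²

Answer: kg·m²/s²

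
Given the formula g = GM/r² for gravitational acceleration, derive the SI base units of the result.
Units of each symbol in g = GM/r²:
  G (gravitational constant): m³/(kg·s²)
  M (mass): kg
  r (distance): m  → to the power 2 in the denominator, contributes 1/m²

Multiplying the contributions: [m³/(kg·s²)] · [kg] · [1/m²]
Adding exponents of each base unit: m: 1, s: -2
SI base units of gravitational acceleration: m/s²

Answer: m/s²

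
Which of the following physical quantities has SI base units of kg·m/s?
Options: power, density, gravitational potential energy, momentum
Checking the SI base units of each option:
  power (P = W/t): kg·m²/s³  ✗
  density (ρ = m/V): kg/m³  ✗
  gravitational potential energy (U = -GMm/r): kg·m²/s²  ✗
  momentum (p = mv): kg·m/s  ✓ matches

Only momentum has units kg·m/s.

Answer: momentum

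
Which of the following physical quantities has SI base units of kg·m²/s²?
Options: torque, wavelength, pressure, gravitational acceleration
Checking the SI base units of each option:
  torque (τ = Fr): kg·m²/s²  ✓ matches
  wavelength (λ = v/f): m  ✗
  pressure (P = F/A): kg/(m·s²)  ✗
  gravitational acceleration (g = GM/r²): m/s²  ✗

Only torque has units kg·m²/s².

Answer: torque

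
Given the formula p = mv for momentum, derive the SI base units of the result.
Units of each symbol in p = mv:
  m (mass): kg
  v (velocity): m/s

Multiplying the contributions: [kg] · [m/s]
Adding exponents of each base unit: kg: 1, m: 1, s: -1
SI base units of momentum: kg·m/s

Answer: kg·m/s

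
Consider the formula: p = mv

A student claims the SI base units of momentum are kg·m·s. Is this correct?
Units of each symbol in p = mv:
  m (mass): kg
  v (velocity): m/s

Multiplying the contributions: [kg] · [m/s]
Adding exponents of each base unit: kg: 1, m: 1, s: -1
SI base units of momentum: kg·m/s

The claimed units kg·m·s (exponents kg: 1, m: 1, s: 1) do not match the derived units kg·m/s (exponents kg: 1, m: 1, s: -1), so the claim is incorrect.

Answer: No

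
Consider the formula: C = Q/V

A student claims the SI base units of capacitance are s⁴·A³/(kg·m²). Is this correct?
Units of each symbol in C = Q/V:
  Q (charge, in coulombs): s·A
  V (voltage, in volts): kg·m²/(s³·A)  → in the denominator, contributes s³·A/(kg·m²)

Multiplying the contributions: [s·A] · [s³·A/(kg·m²)]
Adding exponents of each base unit: kg: -1, m: -2, s: 4, A: 2
SI base units of capacitance: s⁴·A²/(kg·m²)

The claimed units s⁴·A³/(kg·m²) (exponents kg: -1, m: -2, s: 4, A: 3) do not match the derived units s⁴·A²/(kg·m²) (exponents kg: -1, m: -2, s: 4, A: 2), so the claim is incorrect.

Answer: No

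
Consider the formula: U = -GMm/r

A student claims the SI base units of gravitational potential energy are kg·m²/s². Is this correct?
Units of each symbol in U = -GMm/r:
  G (gravitational constant): m³/(kg·s²)
  M (mass): kg
  m (mass): kg
  r (distance): m  → in the denominator, contributes 1/m
  The minus sign does not affect the units.

Multiplying the contributions: [m³/(kg·s²)] · [kg] · [kg] · [1/m]
Adding exponents of each base unit: kg: 1, m: 2, s: -2
SI base units of gravitational potential energy: kg·m²/s²

The claimed units kg·m²/s² match the derived units, so the claim is correct.

Answer: Yes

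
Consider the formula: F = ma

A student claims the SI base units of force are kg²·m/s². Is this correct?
Units of each symbol in F = ma:
  m (mass): kg
  a (acceleration): m/s²

Multiplying the contributions: [kg] · [m/s²]
Adding exponents of each base unit: kg: 1, m: 1, s: -2
SI base units of force: kg·m/s²

The claimed units kg²·m/s² (exponents kg: 2, m: 1, s: -2) do not match the derived units kg·m/s² (exponents kg: 1, m: 1, s: -2), so the claim is incorrect.

Answer: No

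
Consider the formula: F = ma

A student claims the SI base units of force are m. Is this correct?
Units of each symbol in F = ma:
  m (mass): kg
  a (acceleration): m/s²

Multiplying the contributions: [kg] · [m/s²]
Adding exponents of each base unit: kg: 1, m: 1, s: -2
SI base units of force: kg·m/s²

The claimed units m (exponents m: 1) do not match the derived units kg·m/s² (exponents kg: 1, m: 1, s: -2), so the claim is incorrect.

Answer: No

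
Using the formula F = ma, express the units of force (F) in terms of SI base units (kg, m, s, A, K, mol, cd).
Units of each symbol in F = ma:
  m (mass): kg
  a (acceleration): m/s²

Multiplying the contributions: [kg] · [m/s²]
Adding exponents of each base unit: kg: 1, m: 1, s: -2
SI base units of force: kg·m/s²

Answer: kg·m/s²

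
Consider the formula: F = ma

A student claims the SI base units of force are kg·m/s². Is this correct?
Units of each symbol in F = ma:
  m (mass): kg
  a (acceleration): m/s²

Multiplying the contributions: [kg] · [m/s²]
Adding exponents of each base unit: kg: 1, m: 1, s: -2
SI base units of force: kg·m/s²

The claimed units kg·m/s² match the derived units, so the claim is correct.

Answer: Yes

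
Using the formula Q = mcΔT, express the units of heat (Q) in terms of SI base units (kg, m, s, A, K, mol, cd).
Units of each symbol in Q = mcΔT:
  m (mass): kg
  c (specific heat capacity, in J/(kg·K)): m²/(s²·K)
  ΔT (temperature change): K

Multiplying the contributions: [kg] · [m²/(s²·K)] · [K]
Adding exponents of each base unit: kg: 1, m: 2, s: -2
SI base units of heat: kg·m²/s²

Answer: kg·m²/s²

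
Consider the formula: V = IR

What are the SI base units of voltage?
Units of each symbol in V = IR:
  I (current): A
  R (resistance, in ohms): kg·m²/(s³·A²)

Multiplying the contributions: [A] · [kg·m²/(s³·A²)]
Adding exponents of each base unit: kg: 1, m: 2, s: -3, A: -1
SI base units of voltage: kg·m²/(s³·A)

Answer: kg·m²/(s³·A)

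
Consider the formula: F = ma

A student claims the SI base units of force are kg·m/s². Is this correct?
Units of each symbol in F = ma:
  m (mass): kg
  a (acceleration): m/s²

Multiplying the contributions: [kg] · [m/s²]
Adding exponents of each base unit: kg: 1, m: 1, s: -2
SI base units of force: kg·m/s²

The claimed units kg·m/s² match the derived units, so the claim is correct.

Answer: Yes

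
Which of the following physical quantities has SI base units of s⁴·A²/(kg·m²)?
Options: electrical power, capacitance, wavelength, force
Checking the SI base units of each option:
  electrical power (P = IV): kg·m²/s³  ✗
  capacitance (C = Q/V): s⁴·A²/(kg·m²)  ✓ matches
  wavelength (λ = v/f): m  ✗
  force (F = ma): kg·m/s²  ✗

Only capacitance has units s⁴·A²/(kg·m²).

Answer: capacitance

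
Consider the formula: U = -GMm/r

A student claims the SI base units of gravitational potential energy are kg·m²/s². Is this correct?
Units of each symbol in U = -GMm/r:
  G (gravitational constant): m³/(kg·s²)
  M (mass): kg
  m (mass): kg
  r (distance): m  → in the denominator, contributes 1/m
  The minus sign does not affect the units.

Multiplying the contributions: [m³/(kg·s²)] · [kg] · [kg] · [1/m]
Adding exponents of each base unit: kg: 1, m: 2, s: -2
SI base units of gravitational potential energy: kg·m²/s²

The claimed units kg·m²/s² match the derived units, so the claim is correct.

Answer: Yes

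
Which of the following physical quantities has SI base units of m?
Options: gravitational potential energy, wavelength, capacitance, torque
Checking the SI base units of each option:
  gravitational potential energy (U = -GMm/r): kg·m²/s²  ✗
  wavelength (λ = v/f): m  ✓ matches
  capacitance (C = Q/V): s⁴·A²/(kg·m²)  ✗
  torque (τ = Fr): kg·m²/s²  ✗

Only wavelength has units m.

Answer: wavelength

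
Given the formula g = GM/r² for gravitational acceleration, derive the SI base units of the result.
Units of each symbol in g = GM/r²:
  G (gravitational constant): m³/(kg·s²)
  M (mass): kg
  r (distance): m  → to the power 2 in the denominator, contributes 1/m²

Multiplying the contributions: [m³/(kg·s²)] · [kg] · [1/m²]
Adding exponents of each base unit: m: 1, s: -2
SI base units of gravitational acceleration: m/s²

Answer: m/s²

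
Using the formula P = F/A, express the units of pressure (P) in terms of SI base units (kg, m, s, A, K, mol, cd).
Units of each symbol in P = F/A:
  F (force): kg·m/s²
  A (area): m²  → in the denominator, contributes 1/m²

Multiplying the contributions: [kg·m/s²] · [1/m²]
Adding exponents of each base unit: kg: 1, m: -1, s: -2
SI base units of pressure: kg/(m·s²)

Answer: kg/(m·s²)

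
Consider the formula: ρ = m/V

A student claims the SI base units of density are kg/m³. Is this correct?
Units of each symbol in ρ = m/V:
  m (mass): kg
  V (volume): m³  → in the denominator, contributes 1/m³

Multiplying the contributions: [kg] · [1/m³]
Adding exponents of each base unit: kg: 1, m: -3
SI base units of density: kg/m³

The claimed units kg/m³ match the derived units, so the claim is correct.

Answer: Yes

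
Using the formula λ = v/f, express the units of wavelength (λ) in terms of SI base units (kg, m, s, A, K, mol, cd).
Units of each symbol in λ = v/f:
  v (wave speed): m/s
  f (frequency): 1/s  → in the denominator, contributes s

Multiplying the contributions: [m/s] · [s]
Adding exponents of each base unit: m: 1
SI base units of wavelength: m

Answer: m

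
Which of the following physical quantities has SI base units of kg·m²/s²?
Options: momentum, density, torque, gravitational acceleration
Checking the SI base units of each option:
  momentum (p = mv): kg·m/s  ✗
  density (ρ = m/V): kg/m³  ✗
  torque (τ = Fr): kg·m²/s²  ✓ matches
  gravitational acceleration (g = GM/r²): m/s²  ✗

Only torque has units kg·m²/s².

Answer: torque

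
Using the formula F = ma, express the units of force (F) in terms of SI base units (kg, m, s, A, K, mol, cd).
Units of each symbol in F = ma:
  m (mass): kg
  a (acceleration): m/s²

Multiplying the contributions: [kg] · [m/s²]
Adding exponents of each base unit: kg: 1, m: 1, s: -2
SI base units of force: kg·m/s²

Answer: kg·m/s²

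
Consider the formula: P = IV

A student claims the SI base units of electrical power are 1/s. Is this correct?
Units of each symbol in P = IV:
  I (current): A
  V (voltage, in volts): kg·m²/(s³·A)

Multiplying the contributions: [A] · [kg·m²/(s³·A)]
Adding exponents of each base unit: kg: 1, m: 2, s: -3
SI base units of electrical power: kg·m²/s³

The claimed units 1/s (exponents s: -1) do not match the derived units kg·m²/s³ (exponents kg: 1, m: 2, s: -3), so the claim is incorrect.

Answer: No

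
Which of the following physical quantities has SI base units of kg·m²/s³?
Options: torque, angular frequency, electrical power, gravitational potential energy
Checking the SI base units of each option:
  torque (τ = Fr): kg·m²/s²  ✗
  angular frequency (ω = 2πf): 1/s  ✗
  electrical power (P = IV): kg·m²/s³  ✓ matches
  gravitational potential energy (U = -GMm/r): kg·m²/s²  ✗

Only electrical power has units kg·m²/s³.

Answer: electrical power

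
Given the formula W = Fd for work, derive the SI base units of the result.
Units of each symbol in W = Fd:
  F (force): kg·m/s²
  d (displacement): m

Multiplying the contributions: [kg·m/s²] · [m]
Adding exponents of each base unit: kg: 1, m: 2, s: -2
SI base units of work: kg·m²/s²

Answer: kg·m²/s²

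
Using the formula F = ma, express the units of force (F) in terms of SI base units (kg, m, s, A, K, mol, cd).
Units of each symbol in F = ma:
  m (mass): kg
  a (acceleration): m/s²

Multiplying the contributions: [kg] · [m/s²]
Adding exponents of each base unit: kg: 1, m: 1, s: -2
SI base units of force: kg·m/s²

Answer: kg·m/s²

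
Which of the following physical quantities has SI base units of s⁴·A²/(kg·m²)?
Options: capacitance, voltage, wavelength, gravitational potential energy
Checking the SI base units of each option:
  capacitance (C = Q/V): s⁴·A²/(kg·m²)  ✓ matches
  voltage (V = IR): kg·m²/(s³·A)  ✗
  wavelength (λ = v/f): m  ✗
  gravitational potential energy (U = -GMm/r): kg·m²/s²  ✗

Only capacitance has units s⁴·A²/(kg·m²).

Answer: capacitance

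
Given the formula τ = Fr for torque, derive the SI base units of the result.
Units of each symbol in τ = Fr:
  F (force): kg·m/s²
  r (lever arm): m

Multiplying the contributions: [kg·m/s²] · [m]
Adding exponents of each base unit: kg: 1, m: 2, s: -2
SI base units of torque: kg·m²/s²

Answer: kg·m²/s²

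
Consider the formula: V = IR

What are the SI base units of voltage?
Units of each symbol in V = IR:
  I (current): A
  R (resistance, in ohms): kg·m²/(s³·A²)

Multiplying the contributions: [A] · [kg·m²/(s³·A²)]
Adding exponents of each base unit: kg: 1, m: 2, s: -3, A: -1
SI base units of voltage: kg·m²/(s³·A)

Answer: kg·m²/(s³·A)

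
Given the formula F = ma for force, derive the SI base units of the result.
Units of each symbol in F = ma:
  m (mass): kg
  a (acceleration): m/s²

Multiplying the contributions: [kg] · [m/s²]
Adding exponents of each base unit: kg: 1, m: 1, s: -2
SI base units of force: kg·m/s²

Answer: kg·m/s²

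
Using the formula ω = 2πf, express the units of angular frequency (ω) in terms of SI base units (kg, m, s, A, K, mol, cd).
Units of each symbol in ω = 2πf:
  f (frequency): 1/s
  The factor 2π is dimensionless.

Multiplying the contributions: [1/s]
Adding exponents of each base unit: s: -1
SI base units of angular frequency: 1/s

Answer: 1/s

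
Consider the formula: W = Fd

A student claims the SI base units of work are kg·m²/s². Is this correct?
Units of each symbol in W = Fd:
  F (force): kg·m/s²
  d (displacement): m

Multiplying the contributions: [kg·m/s²] · [m]
Adding exponents of each base unit: kg: 1, m: 2, s: -2
SI base units of work: kg·m²/s²

The claimed units kg·m²/s² match the derived units, so the claim is correct.

Answer: Yes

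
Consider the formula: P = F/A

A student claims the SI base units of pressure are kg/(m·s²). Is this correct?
Units of each symbol in P = F/A:
  F (force): kg·m/s²
  A (area): m²  → in the denominator, contributes 1/m²

Multiplying the contributions: [kg·m/s²] · [1/m²]
Adding exponents of each base unit: kg: 1, m: -1, s: -2
SI base units of pressure: kg/(m·s²)

The claimed units kg/(m·s²) match the derived units, so the claim is correct.

Answer: Yes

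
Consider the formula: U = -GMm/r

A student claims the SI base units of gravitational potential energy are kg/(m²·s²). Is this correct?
Units of each symbol in U = -GMm/r:
  G (gravitational constant): m³/(kg·s²)
  M (mass): kg
  m (mass): kg
  r (distance): m  → in the denominator, contributes 1/m
  The minus sign does not affect the units.

Multiplying the contributions: [m³/(kg·s²)] · [kg] · [kg] · [1/m]
Adding exponents of each base unit: kg: 1, m: 2, s: -2
SI base units of gravitational potential energy: kg·m²/s²

The claimed units kg/(m²·s²) (exponents kg: 1, m: -2, s: -2) do not match the derived units kg·m²/s² (exponents kg: 1, m: 2, s: -2), so the claim is incorrect.

Answer: No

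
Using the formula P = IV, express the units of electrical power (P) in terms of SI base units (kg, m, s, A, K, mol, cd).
Units of each symbol in P = IV:
  I (current): A
  V (voltage, in volts): kg·m²/(s³·A)

Multiplying the contributions: [A] · [kg·m²/(s³·A)]
Adding exponents of each base unit: kg: 1, m: 2, s: -3
SI base units of electrical power: kg·m²/s³

Answer: kg·m²/s³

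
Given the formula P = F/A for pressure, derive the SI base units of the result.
Units of each symbol in P = F/A:
  F (force): kg·m/s²
  A (area): m²  → in the denominator, contributes 1/m²

Multiplying the contributions: [kg·m/s²] · [1/m²]
Adding exponents of each base unit: kg: 1, m: -1, s: -2
SI base units of pressure: kg/(m·s²)

Answer: kg/(m·s²)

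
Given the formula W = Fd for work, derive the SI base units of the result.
Units of each symbol in W = Fd:
  F (force): kg·m/s²
  d (displacement): m

Multiplying the contributions: [kg·m/s²] · [m]
Adding exponents of each base unit: kg: 1, m: 2, s: -2
SI base units of work: kg·m²/s²

Answer: kg·m²/s²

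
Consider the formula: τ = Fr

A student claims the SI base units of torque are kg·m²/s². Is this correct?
Units of each symbol in τ = Fr:
  F (force): kg·m/s²
  r (lever arm): m

Multiplying the contributions: [kg·m/s²] · [m]
Adding exponents of each base unit: kg: 1, m: 2, s: -2
SI base units of torque: kg·m²/s²

The claimed units kg·m²/s² match the derived units, so the claim is correct.

Answer: Yes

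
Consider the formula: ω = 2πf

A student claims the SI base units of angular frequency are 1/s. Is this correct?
Units of each symbol in ω = 2πf:
  f (frequency): 1/s
  The factor 2π is dimensionless.

Multiplying the contributions: [1/s]
Adding exponents of each base unit: s: -1
SI base units of angular frequency: 1/s

The claimed units 1/s match the derived units, so the claim is correct.

Answer: Yes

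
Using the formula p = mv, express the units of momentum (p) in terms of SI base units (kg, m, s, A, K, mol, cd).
Units of each symbol in p = mv:
  m (mass): kg
  v (velocity): m/s

Multiplying the contributions: [kg] · [m/s]
Adding exponents of each base unit: kg: 1, m: 1, s: -1
SI base units of momentum: kg·m/s

Answer: kg·m/s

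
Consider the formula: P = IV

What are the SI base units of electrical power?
Units of each symbol in P = IV:
  I (current): A
  V (voltage, in volts): kg·m²/(s³·A)

Multiplying the contributions: [A] · [kg·m²/(s³·A)]
Adding exponents of each base unit: kg: 1, m: 2, s: -3
SI base units of electrical power: kg·m²/s³

Answer: kg·m²/s³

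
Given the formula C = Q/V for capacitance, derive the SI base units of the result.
Units of each symbol in C = Q/V:
  Q (charge, in coulombs): s·A
  V (voltage, in volts): kg·m²/(s³·A)  → in the denominator, contributes s³·A/(kg·m²)

Multiplying the contributions: [s·A] · [s³·A/(kg·m²)]
Adding exponents of each base unit: kg: -1, m: -2, s: 4, A: 2
SI base units of capacitance: s⁴·A²/(kg·m²)

Answer: s⁴·A²/(kg·m²)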